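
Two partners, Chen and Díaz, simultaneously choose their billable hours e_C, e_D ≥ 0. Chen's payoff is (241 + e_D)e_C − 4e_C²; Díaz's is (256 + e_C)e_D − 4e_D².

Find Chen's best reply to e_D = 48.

Expanding Chen's payoff: 241e_C + e_De_C − 4e_C².
∂π/∂e_C = 241 + e_D − 8e_C = 0, so e_C = 30.125 + 0.125e_D.
At e_D = 48: e_C = 30.125 + 0.125·48 = 36.125.

36.125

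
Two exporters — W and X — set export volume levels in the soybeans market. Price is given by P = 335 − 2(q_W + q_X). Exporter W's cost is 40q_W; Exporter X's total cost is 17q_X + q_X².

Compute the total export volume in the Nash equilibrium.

90.8

Exporter W's profit: π = q_W(335 − 2(q_W + q_X)) − 40q_W.
∂π/∂q_W = 295 − 4q_W − 2q_X = 0, so q_W = 73.75 − 0.5q_X.
For X: ∂π/∂q_X = 318 − 6q_X − 2q_W = 0 ⇒ q_X = 53 − (1/3)q_W.
Plugging q_X into W's best response: q_W = 73.75 − 0.5(53 − (1/3)q_W) ⇒ (5/6)q_W = 47.25, so q_W = 56.7.
Then q_X = 53 − (1/3)·56.7 = 34.1.
Total export volume: 56.7 + 34.1 = 90.8.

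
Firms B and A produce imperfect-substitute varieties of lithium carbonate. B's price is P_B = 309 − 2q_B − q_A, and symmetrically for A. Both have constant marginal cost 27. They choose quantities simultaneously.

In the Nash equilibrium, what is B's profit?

Firm B's profit: π = q_B(309 − 2q_B − q_A) − 27q_B.
∂π/∂q_B = 282 − 4q_B − q_A = 0 ⇒ q_B = 70.5 − 0.25q_A.
By symmetry q_A = q_B; substituting into the reaction function, 1.25q_B = 70.5 and q_B = 56.4.
P_B = 309 − 2·56.4 − 56.4 = 139.8.
Profit = (139.8 − 27)·56.4 = 6361.92.

6361.92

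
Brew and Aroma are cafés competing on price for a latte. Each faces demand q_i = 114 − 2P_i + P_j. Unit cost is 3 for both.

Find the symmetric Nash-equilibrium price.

Brew's profit: π = (P_{Brew} − 3)(114 − 2P_{Brew} + P_{Aroma}).
∂π/∂P_{Brew} = 120 − 4P_{Brew} + P_{Aroma} = 0 ⇒ P_{Brew} = 30 + 0.25P_{Aroma}.
By symmetry P_{Aroma} = P_{Brew}; substituting into the reaction function, 0.75P_{Brew} = 30 and P_{Brew} = 40.

40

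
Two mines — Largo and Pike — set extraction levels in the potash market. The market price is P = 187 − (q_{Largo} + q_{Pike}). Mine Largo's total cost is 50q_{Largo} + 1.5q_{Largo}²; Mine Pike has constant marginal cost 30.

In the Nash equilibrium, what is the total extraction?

85

Mine Largo's profit: π = q_{Largo}(187 − (q_{Largo} + q_{Pike})) − 50q_{Largo} − 1.5q_{Largo}².
∂π/∂q_{Largo} = 137 − 5q_{Largo} − q_{Pike} = 0, so q_{Largo} = 27.4 − 0.2q_{Pike}.
For Pike: ∂π/∂q_{Pike} = 157 − 2q_{Pike} − q_{Largo} = 0 ⇒ q_{Pike} = 78.5 − 0.5q_{Largo}.
Plugging q_{Pike} into Largo's best response: q_{Largo} = 27.4 − 0.2(78.5 − 0.5q_{Largo}) ⇒ 0.9q_{Largo} = 11.7, so q_{Largo} = 13.
Then q_{Pike} = 78.5 − 0.5·13 = 72.
Total extraction: 13 + 72 = 85.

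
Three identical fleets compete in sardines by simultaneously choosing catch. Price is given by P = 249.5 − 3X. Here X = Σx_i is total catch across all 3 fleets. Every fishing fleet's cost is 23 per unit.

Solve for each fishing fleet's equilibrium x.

A representative fishing fleet's profit is π_i = x_i(249.5 − 3X) − 23x_i, with X = x_i + Σ_{j≠i} x_j.
First-order condition: 226.5 − 6x_i − 3Σ_{j≠i} x_j = 0.
With identical fishing fleets, set every x_j = x: then 226.5 − 6x − 6x = 0, i.e. x = 226.5/12 = 18.875.

18.875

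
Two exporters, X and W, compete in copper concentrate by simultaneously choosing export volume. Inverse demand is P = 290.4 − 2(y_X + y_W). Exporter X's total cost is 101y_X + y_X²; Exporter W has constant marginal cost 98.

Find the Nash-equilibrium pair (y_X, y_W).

18.64, 38.78

Exporter X's profit: π = y_X(290.4 − 2(y_X + y_W)) − 101y_X − y_X².
∂π/∂y_X = 189.4 − 6y_X − 2y_W = 0, so y_X = 947/30 − (1/3)y_W.
For W: ∂π/∂y_W = 192.4 − 4y_W − 2y_X = 0 ⇒ y_W = 48.1 − 0.5y_X.
Substituting the second reaction function into the first: y_X = 947/30 − (1/3)(48.1 − 0.5y_X), which gives (5/6)y_X = 233/15 ⇒ y_X = 18.64.
Then y_W = 48.1 − 0.5·18.64 = 38.78.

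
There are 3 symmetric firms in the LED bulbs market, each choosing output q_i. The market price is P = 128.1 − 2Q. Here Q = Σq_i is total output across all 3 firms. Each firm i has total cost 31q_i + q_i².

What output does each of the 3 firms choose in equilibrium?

A representative firm's profit is π_i = q_i(128.1 − 2Q) − 31q_i − q_i², with Q = q_i + Σ_{j≠i} q_j.
First-order condition: 97.1 − 6q_i − 2Σ_{j≠i} q_j = 0.
In a symmetric equilibrium every firm chooses the same q, so Σ_{j≠i} q_j = 2q. The condition becomes 97.1 − 10q = 0, giving q = 97.1/10 = 9.71.

9.71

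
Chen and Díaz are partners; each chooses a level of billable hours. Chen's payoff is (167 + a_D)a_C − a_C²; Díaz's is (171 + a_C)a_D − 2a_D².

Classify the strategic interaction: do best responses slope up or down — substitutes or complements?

Expanding Chen's payoff: 167a_C + a_Da_C − a_C².
∂π/∂a_C = 167 + a_D − 2a_C = 0, so a_C = 83.5 + 0.5a_D.
The best-response slope da_C/da_D = 0.5 > 0: the reaction function is upward-sloping, so the choices are strategic complements.

strategic complements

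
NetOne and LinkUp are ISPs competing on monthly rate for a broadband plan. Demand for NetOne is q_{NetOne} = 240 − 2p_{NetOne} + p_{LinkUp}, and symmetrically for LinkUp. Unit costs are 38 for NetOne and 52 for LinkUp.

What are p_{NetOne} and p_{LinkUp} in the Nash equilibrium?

NetOne's profit: π = (p_{NetOne} − 38)(240 − 2p_{NetOne} + p_{LinkUp}).
∂π/∂p_{NetOne} = 316 − 4p_{NetOne} + p_{LinkUp} = 0 ⇒ p_{NetOne} = 79 + 0.25p_{LinkUp}.
Similarly p_{LinkUp} = 86 + 0.25p_{NetOne}.
Solving the two reaction functions simultaneously: (1 − (0.25)(0.25))p_{NetOne} = 79 + 0.25·86, so 0.9375p_{NetOne} = 100.5 and p_{NetOne} = 107.2.
Then p_{LinkUp} = 86 + 0.25·107.2 = 112.8.

107.2, 112.8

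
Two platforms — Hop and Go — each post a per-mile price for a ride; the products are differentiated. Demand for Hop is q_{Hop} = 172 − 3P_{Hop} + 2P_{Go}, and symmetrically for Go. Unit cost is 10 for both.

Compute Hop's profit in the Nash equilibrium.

4920.75

Hop's profit: π = (P_{Hop} − 10)(172 − 3P_{Hop} + 2P_{Go}).
∂π/∂P_{Hop} = 202 − 6P_{Hop} + 2P_{Go} = 0 ⇒ P_{Hop} = 101/3 + (1/3)P_{Go}.
Setting P_{Hop} = P_{Go} in the reaction function: P_{Hop} = 101/3 + (1/3)P_{Hop}, so P_{Hop} = (101/3) / (2/3) = 50.5.
q_{Hop} = 172 − 3·50.5 + 2·50.5 = 121.5.
Profit = (50.5 − 10)·121.5 = 4920.75.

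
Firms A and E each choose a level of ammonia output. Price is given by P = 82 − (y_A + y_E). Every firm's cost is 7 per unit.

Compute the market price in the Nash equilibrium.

Firm A's profit: π = y_A(82 − (y_A + y_E)) − 7y_A.
∂π/∂y_A = 75 − 2y_A − y_E = 0, so y_A = 37.5 − 0.5y_E.
By symmetry y_E = y_A; substituting into the reaction function, 1.5y_A = 37.5 and y_A = 25.
Equilibrium price: P = 82 − 50 = 32.

32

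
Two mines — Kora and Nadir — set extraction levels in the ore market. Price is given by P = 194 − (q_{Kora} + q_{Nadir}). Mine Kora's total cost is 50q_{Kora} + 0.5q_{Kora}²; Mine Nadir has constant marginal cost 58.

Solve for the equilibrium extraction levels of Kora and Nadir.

Mine Kora's profit: π = q_{Kora}(194 − (q_{Kora} + q_{Nadir})) − 50q_{Kora} − 0.5q_{Kora}².
∂π/∂q_{Kora} = 144 − 3q_{Kora} − q_{Nadir} = 0, so q_{Kora} = 48 − (1/3)q_{Nadir}.
For Nadir: ∂π/∂q_{Nadir} = 136 − 2q_{Nadir} − q_{Kora} = 0 ⇒ q_{Nadir} = 68 − 0.5q_{Kora}.
Substituting the second reaction function into the first: q_{Kora} = 48 − (1/3)(68 − 0.5q_{Kora}), which gives (5/6)q_{Kora} = 76/3 ⇒ q_{Kora} = 30.4.
Then q_{Nadir} = 68 − 0.5·30.4 = 52.8.

30.4, 52.8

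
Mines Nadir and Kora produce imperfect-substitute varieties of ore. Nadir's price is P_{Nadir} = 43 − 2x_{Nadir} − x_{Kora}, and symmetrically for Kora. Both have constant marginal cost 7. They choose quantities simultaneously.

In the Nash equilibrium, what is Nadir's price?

Mine Nadir's profit: π = x_{Nadir}(43 − 2x_{Nadir} − x_{Kora}) − 7x_{Nadir}.
∂π/∂x_{Nadir} = 36 − 4x_{Nadir} − x_{Kora} = 0 ⇒ x_{Nadir} = 9 − 0.25x_{Kora}.
By symmetry x_{Kora} = x_{Nadir}; substituting into the reaction function, 1.25x_{Nadir} = 9 and x_{Nadir} = 7.2.
P_{Nadir} = 43 − 2·7.2 − 7.2 = 21.4.

21.4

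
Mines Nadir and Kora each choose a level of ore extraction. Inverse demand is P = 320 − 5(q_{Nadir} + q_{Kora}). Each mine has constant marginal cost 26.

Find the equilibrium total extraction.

39.2

Mine Nadir's profit: π = q_{Nadir}(320 − 5(q_{Nadir} + q_{Kora})) − 26q_{Nadir}.
∂π/∂q_{Nadir} = 294 − 10q_{Nadir} − 5q_{Kora} = 0, so q_{Nadir} = 29.4 − 0.5q_{Kora}.
The game is symmetric, so in equilibrium q_{Kora} = q_{Nadir}: the reaction function gives 1.5q_{Nadir} = 29.4, hence q_{Nadir} = 19.6.
Total extraction: 19.6 + 19.6 = 39.2.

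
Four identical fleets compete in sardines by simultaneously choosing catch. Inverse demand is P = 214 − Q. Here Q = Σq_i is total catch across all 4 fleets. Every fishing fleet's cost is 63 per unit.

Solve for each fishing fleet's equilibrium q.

30.2

A representative fishing fleet's profit is π_i = q_i(214 − Q) − 63q_i, with Q = q_i + Σ_{j≠i} q_j.
First-order condition: 151 − 2q_i − Σ_{j≠i} q_j = 0.
With identical fishing fleets, set every q_j = q: then 151 − 2q − 3q = 0, i.e. q = 151/5 = 30.2.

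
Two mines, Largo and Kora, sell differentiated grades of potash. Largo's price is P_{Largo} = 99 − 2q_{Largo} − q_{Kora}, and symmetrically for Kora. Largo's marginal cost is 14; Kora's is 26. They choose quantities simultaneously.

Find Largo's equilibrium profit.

Mine Largo's profit: π = q_{Largo}(99 − 2q_{Largo} − q_{Kora}) − 14q_{Largo}.
∂π/∂q_{Largo} = 85 − 4q_{Largo} − q_{Kora} = 0 ⇒ q_{Largo} = 21.25 − 0.25q_{Kora}.
Similarly q_{Kora} = 18.25 − 0.25q_{Largo}.
Substituting the second reaction function into the first: q_{Largo} = 21.25 − 0.25(18.25 − 0.25q_{Largo}), which gives 0.9375q_{Largo} = 16.6875 ⇒ q_{Largo} = 17.8.
Then q_{Kora} = 18.25 − 0.25·17.8 = 13.8.
P_{Largo} = 99 − 2·17.8 − 13.8 = 49.6.
Profit = (49.6 − 14)·17.8 = 633.68.

633.68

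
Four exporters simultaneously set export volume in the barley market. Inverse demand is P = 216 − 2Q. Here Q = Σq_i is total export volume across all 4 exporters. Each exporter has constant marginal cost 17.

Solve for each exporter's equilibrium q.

A representative exporter's profit is π_i = q_i(216 − 2Q) − 17q_i, with Q = q_i + Σ_{j≠i} q_j.
First-order condition: 199 − 4q_i − 2Σ_{j≠i} q_j = 0.
With identical exporters, set every q_j = q: then 199 − 4q − 6q = 0, i.e. q = 199/10 = 19.9.

19.9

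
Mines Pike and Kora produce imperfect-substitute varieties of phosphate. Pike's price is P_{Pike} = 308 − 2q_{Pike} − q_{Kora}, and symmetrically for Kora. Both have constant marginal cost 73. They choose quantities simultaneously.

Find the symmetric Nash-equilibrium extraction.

47

Mine Pike's profit: π = q_{Pike}(308 − 2q_{Pike} − q_{Kora}) − 73q_{Pike}.
∂π/∂q_{Pike} = 235 − 4q_{Pike} − q_{Kora} = 0 ⇒ q_{Pike} = 58.75 − 0.25q_{Kora}.
The game is symmetric, so in equilibrium q_{Kora} = q_{Pike}: the reaction function gives 1.25q_{Pike} = 58.75, hence q_{Pike} = 47.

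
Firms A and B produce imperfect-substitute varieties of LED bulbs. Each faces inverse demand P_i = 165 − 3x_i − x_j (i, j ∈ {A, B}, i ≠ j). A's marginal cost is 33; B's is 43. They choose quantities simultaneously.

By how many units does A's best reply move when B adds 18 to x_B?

-3

Firm A's profit: π = x_A(165 − 3x_A − x_B) − 33x_A.
∂π/∂x_A = 132 − 6x_A − x_B = 0 ⇒ x_A = 22 − (1/6)x_B.
The reaction-function slope is −1/6, so an 18-unit rise in x_B moves x_A by −1/6 × 18 = −3. A's best response falls — the actions are strategic substitutes.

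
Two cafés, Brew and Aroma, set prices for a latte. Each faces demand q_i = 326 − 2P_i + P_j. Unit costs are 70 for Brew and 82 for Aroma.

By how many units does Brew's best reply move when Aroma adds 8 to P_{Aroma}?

Brew's profit: π = (P_{Brew} − 70)(326 − 2P_{Brew} + P_{Aroma}).
∂π/∂P_{Brew} = 466 − 4P_{Brew} + P_{Aroma} = 0 ⇒ P_{Brew} = 116.5 + 0.25P_{Aroma}.
The reaction-function slope is 0.25, so an 8-unit rise in P_{Aroma} moves P_{Brew} by 0.25 × 8 = 2. Brew's best response rises — the actions are strategic complements.

2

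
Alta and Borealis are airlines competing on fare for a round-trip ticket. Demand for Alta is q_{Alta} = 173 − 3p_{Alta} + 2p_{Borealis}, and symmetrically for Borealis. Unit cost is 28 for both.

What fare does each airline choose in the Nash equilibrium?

Alta's profit: π = (p_{Alta} − 28)(173 − 3p_{Alta} + 2p_{Borealis}).
∂π/∂p_{Alta} = 257 − 6p_{Alta} + 2p_{Borealis} = 0 ⇒ p_{Alta} = 257/6 + (1/3)p_{Borealis}.
Setting p_{Alta} = p_{Borealis} in the reaction function: p_{Alta} = 257/6 + (1/3)p_{Alta}, so p_{Alta} = (257/6) / (2/3) = 64.25.

64.25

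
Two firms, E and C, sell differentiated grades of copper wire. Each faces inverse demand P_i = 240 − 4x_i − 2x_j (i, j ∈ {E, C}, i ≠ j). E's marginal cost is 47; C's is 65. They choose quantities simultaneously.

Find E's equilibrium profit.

1584.04

Firm E's profit: π = x_E(240 − 4x_E − 2x_C) − 47x_E.
∂π/∂x_E = 193 − 8x_E − 2x_C = 0 ⇒ x_E = 24.125 − 0.25x_C.
Similarly x_C = 21.875 − 0.25x_E.
Plugging x_C into E's best response: x_E = 24.125 − 0.25(21.875 − 0.25x_E) ⇒ 0.9375x_E = 597/32, so x_E = 19.9.
Then x_C = 21.875 − 0.25·19.9 = 16.9.
P_E = 240 − 4·19.9 − 2·16.9 = 126.6.
Profit = (126.6 − 47)·19.9 = 1584.04.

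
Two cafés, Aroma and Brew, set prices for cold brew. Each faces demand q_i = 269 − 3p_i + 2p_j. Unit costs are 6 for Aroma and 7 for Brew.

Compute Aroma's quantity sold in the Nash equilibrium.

197.8125

Aroma's profit: π = (p_{Aroma} − 6)(269 − 3p_{Aroma} + 2p_{Brew}).
∂π/∂p_{Aroma} = 287 − 6p_{Aroma} + 2p_{Brew} = 0 ⇒ p_{Aroma} = 287/6 + (1/3)p_{Brew}.
Similarly p_{Brew} = 145/3 + (1/3)p_{Aroma}.
Solving the two reaction functions simultaneously: (1 − (1/3)(1/3))p_{Aroma} = 287/6 + (1/3)·(145/3), so (8/9)p_{Aroma} = 1151/18 and p_{Aroma} = 71.9375.
Then p_{Brew} = 145/3 + (1/3)·71.9375 = 72.3125.
q_{Aroma} = 269 − 3·71.9375 + 2·72.3125 = 197.8125.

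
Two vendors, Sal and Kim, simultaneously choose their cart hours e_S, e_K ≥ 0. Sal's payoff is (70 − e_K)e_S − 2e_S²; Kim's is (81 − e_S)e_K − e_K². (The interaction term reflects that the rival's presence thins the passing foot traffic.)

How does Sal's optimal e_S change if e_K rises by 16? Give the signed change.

Expanding Sal's payoff: 70e_S − e_Ke_S − 2e_S².
∂π/∂e_S = 70 − e_K − 4e_S = 0, so e_S = 17.5 − 0.25e_K.
The reaction-function slope is −0.25, so a 16-unit rise in e_K moves e_S by −0.25 × 16 = −4. Sal's best response falls — the actions are strategic substitutes.

-4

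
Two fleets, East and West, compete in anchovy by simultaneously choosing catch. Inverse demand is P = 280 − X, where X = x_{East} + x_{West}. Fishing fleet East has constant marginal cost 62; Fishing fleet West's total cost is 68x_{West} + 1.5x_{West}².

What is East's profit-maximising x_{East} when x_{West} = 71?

Fishing fleet East's profit: π = x_{East}(280 − (x_{East} + x_{West})) − 62x_{East}.
∂π/∂x_{East} = 218 − 2x_{East} − x_{West} = 0, so x_{East} = 109 − 0.5x_{West}.
At x_{West} = 71: x_{East} = 109 − 0.5·71 = 73.5.

73.5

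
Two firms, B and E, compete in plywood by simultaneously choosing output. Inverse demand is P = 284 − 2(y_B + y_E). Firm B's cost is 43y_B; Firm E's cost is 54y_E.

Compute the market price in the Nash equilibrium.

Firm B's profit: π = y_B(284 − 2(y_B + y_E)) − 43y_B.
∂π/∂y_B = 241 − 4y_B − 2y_E = 0, so y_B = 60.25 − 0.5y_E.
By the same steps for E: y_E = 57.5 − 0.5y_B.
Solving the two reaction functions simultaneously: (1 − (−0.5)(−0.5))y_B = 60.25 − 0.5·57.5, so 0.75y_B = 31.5 and y_B = 42.
Then y_E = 57.5 − 0.5·42 = 36.5.
Equilibrium price: P = 284 − 2·78.5 = 127.

127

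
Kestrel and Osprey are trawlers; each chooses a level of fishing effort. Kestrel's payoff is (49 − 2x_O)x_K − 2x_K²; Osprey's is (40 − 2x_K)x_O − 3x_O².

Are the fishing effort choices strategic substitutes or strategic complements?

Expanding Kestrel's payoff: 49x_K − 2x_Ox_K − 2x_K².
∂π/∂x_K = 49 − 2x_O − 4x_K = 0, so x_K = 12.25 − 0.5x_O.
The best-response slope dx_K/dx_O = −0.5 < 0: the reaction function is downward-sloping, so the choices are strategic substitutes.

strategic substitutes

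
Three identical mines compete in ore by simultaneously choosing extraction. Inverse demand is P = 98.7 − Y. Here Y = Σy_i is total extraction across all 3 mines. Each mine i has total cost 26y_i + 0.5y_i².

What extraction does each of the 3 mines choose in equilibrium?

A representative mine's profit is π_i = y_i(98.7 − Y) − 26y_i − 0.5y_i², with Y = y_i + Σ_{j≠i} y_j.
First-order condition: 72.7 − 3y_i − Σ_{j≠i} y_j = 0.
Imposing symmetry (y_j = y for all j) turns Σ_{j≠i} y_j into 2y, so 72.7 = 5y and y = 14.54.

14.54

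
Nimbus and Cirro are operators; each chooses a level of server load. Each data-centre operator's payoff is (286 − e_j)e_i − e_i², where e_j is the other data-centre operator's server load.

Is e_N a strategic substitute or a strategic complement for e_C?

strategic substitutes

Nimbus's payoff is (286 − e_C)e_N − e_N².
∂π/∂e_N = 286 − e_C − 2e_N = 0, so e_N = 143 − 0.5e_C.
The best-response slope de_N/de_C = −0.5 < 0: the reaction function is downward-sloping, so the choices are strategic substitutes.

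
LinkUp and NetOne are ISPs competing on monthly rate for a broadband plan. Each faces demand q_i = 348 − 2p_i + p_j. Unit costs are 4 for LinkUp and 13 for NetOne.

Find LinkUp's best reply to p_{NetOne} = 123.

LinkUp's profit: π = (p_{LinkUp} − 4)(348 − 2p_{LinkUp} + p_{NetOne}).
∂π/∂p_{LinkUp} = 356 − 4p_{LinkUp} + p_{NetOne} = 0 ⇒ p_{LinkUp} = 89 + 0.25p_{NetOne}.
At p_{NetOne} = 123: p_{LinkUp} = 89 + 0.25·123 = 119.75.

119.75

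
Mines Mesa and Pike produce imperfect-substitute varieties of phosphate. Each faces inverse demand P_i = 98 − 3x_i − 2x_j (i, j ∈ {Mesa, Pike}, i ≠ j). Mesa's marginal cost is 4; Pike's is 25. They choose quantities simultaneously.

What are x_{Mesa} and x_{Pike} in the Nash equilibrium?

13.0625, 7.8125

Mine Mesa's profit: π = x_{Mesa}(98 − 3x_{Mesa} − 2x_{Pike}) − 4x_{Mesa}.
∂π/∂x_{Mesa} = 94 − 6x_{Mesa} − 2x_{Pike} = 0 ⇒ x_{Mesa} = 47/3 − (1/3)x_{Pike}.
Similarly x_{Pike} = 73/6 − (1/3)x_{Mesa}.
Plugging x_{Pike} into Mesa's best response: x_{Mesa} = 47/3 − (1/3)(73/6 − (1/3)x_{Mesa}) ⇒ (8/9)x_{Mesa} = 209/18, so x_{Mesa} = 13.0625.
Then x_{Pike} = 73/6 − (1/3)·13.0625 = 7.8125.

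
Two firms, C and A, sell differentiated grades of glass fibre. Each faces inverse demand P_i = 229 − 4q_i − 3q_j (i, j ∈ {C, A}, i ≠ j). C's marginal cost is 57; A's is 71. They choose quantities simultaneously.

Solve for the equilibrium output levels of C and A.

16.4, 13.6

Firm C's profit: π = q_C(229 − 4q_C − 3q_A) − 57q_C.
∂π/∂q_C = 172 − 8q_C − 3q_A = 0 ⇒ q_C = 21.5 − 0.375q_A.
Similarly q_A = 19.75 − 0.375q_C.
Solving the two reaction functions simultaneously: (1 − (−0.375)(−0.375))q_C = 21.5 − 0.375·19.75, so (55/64)q_C = 451/32 and q_C = 16.4.
Then q_A = 19.75 − 0.375·16.4 = 13.6.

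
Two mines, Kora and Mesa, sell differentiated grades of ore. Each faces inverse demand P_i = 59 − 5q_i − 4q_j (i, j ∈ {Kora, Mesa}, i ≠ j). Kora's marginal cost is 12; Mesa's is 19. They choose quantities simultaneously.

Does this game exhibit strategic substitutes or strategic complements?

strategic substitutes

Mine Kora's profit: π = q_{Kora}(59 − 5q_{Kora} − 4q_{Mesa}) − 12q_{Kora}.
∂π/∂q_{Kora} = 47 − 10q_{Kora} − 4q_{Mesa} = 0 ⇒ q_{Kora} = 4.7 − 0.4q_{Mesa}.
The best-response slope dq_{Kora}/dq_{Mesa} = −0.4 < 0: the reaction function is downward-sloping, so the choices are strategic substitutes.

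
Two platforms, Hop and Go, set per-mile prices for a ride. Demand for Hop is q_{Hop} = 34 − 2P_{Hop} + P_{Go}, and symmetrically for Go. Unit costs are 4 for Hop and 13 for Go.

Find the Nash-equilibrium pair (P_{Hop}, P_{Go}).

15.2, 18.8

Hop's profit: π = (P_{Hop} − 4)(34 − 2P_{Hop} + P_{Go}).
∂π/∂P_{Hop} = 42 − 4P_{Hop} + P_{Go} = 0 ⇒ P_{Hop} = 10.5 + 0.25P_{Go}.
Similarly P_{Go} = 15 + 0.25P_{Hop}.
Substituting the second reaction function into the first: P_{Hop} = 10.5 + 0.25(15 + 0.25P_{Hop}), which gives 0.9375P_{Hop} = 14.25 ⇒ P_{Hop} = 15.2.
Then P_{Go} = 15 + 0.25·15.2 = 18.8.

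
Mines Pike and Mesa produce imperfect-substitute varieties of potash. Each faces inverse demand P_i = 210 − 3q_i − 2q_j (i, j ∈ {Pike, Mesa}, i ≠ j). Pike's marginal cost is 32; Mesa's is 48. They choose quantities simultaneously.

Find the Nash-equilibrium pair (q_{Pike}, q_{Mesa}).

23.25, 19.25

Mine Pike's profit: π = q_{Pike}(210 − 3q_{Pike} − 2q_{Mesa}) − 32q_{Pike}.
∂π/∂q_{Pike} = 178 − 6q_{Pike} − 2q_{Mesa} = 0 ⇒ q_{Pike} = 89/3 − (1/3)q_{Mesa}.
Similarly q_{Mesa} = 27 − (1/3)q_{Pike}.
Solving the two reaction functions simultaneously: (1 − (−1/3)(−1/3))q_{Pike} = 89/3 − (1/3)·27, so (8/9)q_{Pike} = 62/3 and q_{Pike} = 23.25.
Then q_{Mesa} = 27 − (1/3)·23.25 = 19.25.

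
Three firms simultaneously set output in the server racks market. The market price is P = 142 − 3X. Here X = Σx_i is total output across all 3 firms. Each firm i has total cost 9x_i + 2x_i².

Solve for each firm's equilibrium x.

A representative firm's profit is π_i = x_i(142 − 3X) − 9x_i − 2x_i², with X = x_i + Σ_{j≠i} x_j.
First-order condition: 133 − 10x_i − 3Σ_{j≠i} x_j = 0.
Imposing symmetry (x_j = x for all j) turns Σ_{j≠i} x_j into 2x, so 133 = 16x and x = 8.3125.

8.3125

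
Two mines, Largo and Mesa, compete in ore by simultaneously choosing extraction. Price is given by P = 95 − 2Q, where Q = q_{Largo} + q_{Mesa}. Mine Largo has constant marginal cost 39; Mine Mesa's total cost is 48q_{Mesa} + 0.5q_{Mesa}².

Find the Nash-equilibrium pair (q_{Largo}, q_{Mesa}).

Mine Largo's profit: π = q_{Largo}(95 − 2(q_{Largo} + q_{Mesa})) − 39q_{Largo}.
∂π/∂q_{Largo} = 56 − 4q_{Largo} − 2q_{Mesa} = 0, so q_{Largo} = 14 − 0.5q_{Mesa}.
For Mesa: ∂π/∂q_{Mesa} = 47 − 5q_{Mesa} − 2q_{Largo} = 0 ⇒ q_{Mesa} = 9.4 − 0.4q_{Largo}.
Substituting the second reaction function into the first: q_{Largo} = 14 − 0.5(9.4 − 0.4q_{Largo}), which gives 0.8q_{Largo} = 9.3 ⇒ q_{Largo} = 11.625.
Then q_{Mesa} = 9.4 − 0.4·11.625 = 4.75.

11.625, 4.75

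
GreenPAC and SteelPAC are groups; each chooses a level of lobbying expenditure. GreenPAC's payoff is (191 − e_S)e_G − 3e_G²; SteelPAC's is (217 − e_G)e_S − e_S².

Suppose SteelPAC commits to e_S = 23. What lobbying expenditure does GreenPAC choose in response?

Expanding GreenPAC's payoff: 191e_G − e_Se_G − 3e_G².
∂π/∂e_G = 191 − e_S − 6e_G = 0, so e_G = 191/6 − (1/6)e_S.
At e_S = 23: e_G = 191/6 − (1/6)·23 = 28.

28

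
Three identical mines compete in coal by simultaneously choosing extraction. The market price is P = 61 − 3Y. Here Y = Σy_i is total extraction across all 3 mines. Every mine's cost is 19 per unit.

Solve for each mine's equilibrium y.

3.5

A representative mine's profit is π_i = y_i(61 − 3Y) − 19y_i, with Y = y_i + Σ_{j≠i} y_j.
First-order condition: 42 − 6y_i − 3Σ_{j≠i} y_j = 0.
With identical mines, set every y_j = y: then 42 − 6y − 6y = 0, i.e. y = 42/12 = 3.5.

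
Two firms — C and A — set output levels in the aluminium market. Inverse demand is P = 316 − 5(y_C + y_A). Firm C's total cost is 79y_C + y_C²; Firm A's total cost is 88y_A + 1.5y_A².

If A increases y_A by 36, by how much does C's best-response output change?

-15

Firm C's profit: π = y_C(316 − 5(y_C + y_A)) − 79y_C − y_C².
∂π/∂y_C = 237 − 12y_C − 5y_A = 0, so y_C = 19.75 − (5/12)y_A.
The reaction-function slope is −5/12, so a 36-unit rise in y_A moves y_C by −5/12 × 36 = −15. C's best response falls — the actions are strategic substitutes.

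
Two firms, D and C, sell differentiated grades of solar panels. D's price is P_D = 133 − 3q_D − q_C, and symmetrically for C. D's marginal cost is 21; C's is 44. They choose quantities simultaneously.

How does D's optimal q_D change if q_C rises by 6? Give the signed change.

-1

Firm D's profit: π = q_D(133 − 3q_D − q_C) − 21q_D.
∂π/∂q_D = 112 − 6q_D − q_C = 0 ⇒ q_D = 56/3 − (1/6)q_C.
The reaction-function slope is −1/6, so a 6-unit rise in q_C moves q_D by −1/6 × 6 = −1. D's best response falls — the actions are strategic substitutes.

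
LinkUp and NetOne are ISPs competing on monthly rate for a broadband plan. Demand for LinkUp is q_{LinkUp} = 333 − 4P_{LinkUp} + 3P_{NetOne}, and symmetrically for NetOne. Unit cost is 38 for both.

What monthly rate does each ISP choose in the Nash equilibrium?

LinkUp's profit: π = (P_{LinkUp} − 38)(333 − 4P_{LinkUp} + 3P_{NetOne}).
∂π/∂P_{LinkUp} = 485 − 8P_{LinkUp} + 3P_{NetOne} = 0 ⇒ P_{LinkUp} = 60.625 + 0.375P_{NetOne}.
Setting P_{LinkUp} = P_{NetOne} in the reaction function: P_{LinkUp} = 60.625 + 0.375P_{LinkUp}, so P_{LinkUp} = 60.625 / 0.625 = 97.

97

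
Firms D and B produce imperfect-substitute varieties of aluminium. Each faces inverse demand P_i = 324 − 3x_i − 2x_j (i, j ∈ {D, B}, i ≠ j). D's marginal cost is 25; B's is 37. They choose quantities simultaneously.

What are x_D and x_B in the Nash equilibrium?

38.125, 35.125

Firm D's profit: π = x_D(324 − 3x_D − 2x_B) − 25x_D.
∂π/∂x_D = 299 − 6x_D − 2x_B = 0 ⇒ x_D = 299/6 − (1/3)x_B.
Similarly x_B = 287/6 − (1/3)x_D.
Plugging x_B into D's best response: x_D = 299/6 − (1/3)(287/6 − (1/3)x_D) ⇒ (8/9)x_D = 305/9, so x_D = 38.125.
Then x_B = 287/6 − (1/3)·38.125 = 35.125.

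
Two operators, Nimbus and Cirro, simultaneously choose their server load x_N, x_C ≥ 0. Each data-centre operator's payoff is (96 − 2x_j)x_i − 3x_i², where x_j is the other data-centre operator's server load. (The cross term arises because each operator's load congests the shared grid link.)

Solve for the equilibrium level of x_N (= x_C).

12

Nimbus's payoff is (96 − 2x_C)x_N − 3x_N².
∂π/∂x_N = 96 − 2x_C − 6x_N = 0, so x_N = 16 − (1/3)x_C.
By symmetry x_C = x_N; substituting into the reaction function, (4/3)x_N = 16 and x_N = 12.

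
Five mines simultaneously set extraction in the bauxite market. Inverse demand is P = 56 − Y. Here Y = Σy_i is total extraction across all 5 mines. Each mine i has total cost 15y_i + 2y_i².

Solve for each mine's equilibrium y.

4.1

A representative mine's profit is π_i = y_i(56 − Y) − 15y_i − 2y_i², with Y = y_i + Σ_{j≠i} y_j.
First-order condition: 41 − 6y_i − Σ_{j≠i} y_j = 0.
With identical mines, set every y_j = y: then 41 − 6y − 4y = 0, i.e. y = 41/10 = 4.1.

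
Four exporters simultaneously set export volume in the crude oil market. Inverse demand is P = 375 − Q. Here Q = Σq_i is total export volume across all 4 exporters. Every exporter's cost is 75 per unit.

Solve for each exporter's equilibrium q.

60

A representative exporter's profit is π_i = q_i(375 − Q) − 75q_i, with Q = q_i + Σ_{j≠i} q_j.
First-order condition: 300 − 2q_i − Σ_{j≠i} q_j = 0.
In a symmetric equilibrium every exporter chooses the same q, so Σ_{j≠i} q_j = 3q. The condition becomes 300 − 5q = 0, giving q = 300/5 = 60.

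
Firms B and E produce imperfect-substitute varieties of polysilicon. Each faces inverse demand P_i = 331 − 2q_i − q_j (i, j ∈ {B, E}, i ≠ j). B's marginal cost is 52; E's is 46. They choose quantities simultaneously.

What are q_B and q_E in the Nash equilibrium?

Firm B's profit: π = q_B(331 − 2q_B − q_E) − 52q_B.
∂π/∂q_B = 279 − 4q_B − q_E = 0 ⇒ q_B = 69.75 − 0.25q_E.
Similarly q_E = 71.25 − 0.25q_B.
Plugging q_E into B's best response: q_B = 69.75 − 0.25(71.25 − 0.25q_B) ⇒ 0.9375q_B = 51.9375, so q_B = 55.4.
Then q_E = 71.25 − 0.25·55.4 = 57.4.

55.4, 57.4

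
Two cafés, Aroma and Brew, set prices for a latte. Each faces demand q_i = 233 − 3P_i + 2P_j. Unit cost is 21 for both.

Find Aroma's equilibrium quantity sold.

159

Aroma's profit: π = (P_{Aroma} − 21)(233 − 3P_{Aroma} + 2P_{Brew}).
∂π/∂P_{Aroma} = 296 − 6P_{Aroma} + 2P_{Brew} = 0 ⇒ P_{Aroma} = 148/3 + (1/3)P_{Brew}.
By symmetry P_{Brew} = P_{Aroma}; substituting into the reaction function, (2/3)P_{Aroma} = 148/3 and P_{Aroma} = 74.
q_{Aroma} = 233 − 3·74 + 2·74 = 159.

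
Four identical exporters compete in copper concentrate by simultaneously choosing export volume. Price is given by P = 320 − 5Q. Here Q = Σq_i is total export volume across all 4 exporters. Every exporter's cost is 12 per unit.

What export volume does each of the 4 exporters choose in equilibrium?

12.32

A representative exporter's profit is π_i = q_i(320 − 5Q) − 12q_i, with Q = q_i + Σ_{j≠i} q_j.
First-order condition: 308 − 10q_i − 5Σ_{j≠i} q_j = 0.
Imposing symmetry (q_j = q for all j) turns Σ_{j≠i} q_j into 3q, so 308 = 25q and q = 12.32.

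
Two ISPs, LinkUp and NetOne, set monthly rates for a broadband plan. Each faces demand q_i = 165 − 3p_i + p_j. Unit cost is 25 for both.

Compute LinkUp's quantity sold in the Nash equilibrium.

LinkUp's profit: π = (p_{LinkUp} − 25)(165 − 3p_{LinkUp} + p_{NetOne}).
∂π/∂p_{LinkUp} = 240 − 6p_{LinkUp} + p_{NetOne} = 0 ⇒ p_{LinkUp} = 40 + (1/6)p_{NetOne}.
Setting p_{LinkUp} = p_{NetOne} in the reaction function: p_{LinkUp} = 40 + (1/6)p_{LinkUp}, so p_{LinkUp} = 40 / (5/6) = 48.
q_{LinkUp} = 165 − 3·48 + 48 = 69.

69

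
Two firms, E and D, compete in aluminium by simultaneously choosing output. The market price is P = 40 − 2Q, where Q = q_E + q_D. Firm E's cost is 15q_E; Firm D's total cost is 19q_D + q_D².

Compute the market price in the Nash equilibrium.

Firm E's profit: π = q_E(40 − 2(q_E + q_D)) − 15q_E.
∂π/∂q_E = 25 − 4q_E − 2q_D = 0, so q_E = 6.25 − 0.5q_D.
For D: ∂π/∂q_D = 21 − 6q_D − 2q_E = 0 ⇒ q_D = 3.5 − (1/3)q_E.
Solving the two reaction functions simultaneously: (1 − (−0.5)(−1/3))q_E = 6.25 − 0.5·3.5, so (5/6)q_E = 4.5 and q_E = 5.4.
Then q_D = 3.5 − (1/3)·5.4 = 1.7.
Equilibrium price: P = 40 − 2·7.1 = 25.8.

25.8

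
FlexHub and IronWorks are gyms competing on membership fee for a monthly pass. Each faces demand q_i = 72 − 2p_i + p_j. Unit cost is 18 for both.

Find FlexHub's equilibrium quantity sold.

FlexHub's profit: π = (p_{FlexHub} − 18)(72 − 2p_{FlexHub} + p_{IronWorks}).
∂π/∂p_{FlexHub} = 108 − 4p_{FlexHub} + p_{IronWorks} = 0 ⇒ p_{FlexHub} = 27 + 0.25p_{IronWorks}.
The game is symmetric, so in equilibrium p_{IronWorks} = p_{FlexHub}: the reaction function gives 0.75p_{FlexHub} = 27, hence p_{FlexHub} = 36.
q_{FlexHub} = 72 − 2·36 + 36 = 36.

36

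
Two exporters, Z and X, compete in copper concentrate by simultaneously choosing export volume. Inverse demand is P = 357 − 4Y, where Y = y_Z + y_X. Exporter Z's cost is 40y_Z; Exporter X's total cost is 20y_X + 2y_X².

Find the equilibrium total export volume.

Exporter Z's profit: π = y_Z(357 − 4(y_Z + y_X)) − 40y_Z.
∂π/∂y_Z = 317 − 8y_Z − 4y_X = 0, so y_Z = 39.625 − 0.5y_X.
For X: ∂π/∂y_X = 337 − 12y_X − 4y_Z = 0 ⇒ y_X = 337/12 − (1/3)y_Z.
Substituting the second reaction function into the first: y_Z = 39.625 − 0.5(337/12 − (1/3)y_Z), which gives (5/6)y_Z = 307/12 ⇒ y_Z = 30.7.
Then y_X = 337/12 − (1/3)·30.7 = 17.85.
Total export volume: 30.7 + 17.85 = 48.55.

48.55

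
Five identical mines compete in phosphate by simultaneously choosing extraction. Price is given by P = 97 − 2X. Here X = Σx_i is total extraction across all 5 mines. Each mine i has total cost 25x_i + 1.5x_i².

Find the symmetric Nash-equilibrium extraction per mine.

4.8

A representative mine's profit is π_i = x_i(97 − 2X) − 25x_i − 1.5x_i², with X = x_i + Σ_{j≠i} x_j.
First-order condition: 72 − 7x_i − 2Σ_{j≠i} x_j = 0.
In a symmetric equilibrium every mine chooses the same x, so Σ_{j≠i} x_j = 4x. The condition becomes 72 − 15x = 0, giving x = 72/15 = 4.8.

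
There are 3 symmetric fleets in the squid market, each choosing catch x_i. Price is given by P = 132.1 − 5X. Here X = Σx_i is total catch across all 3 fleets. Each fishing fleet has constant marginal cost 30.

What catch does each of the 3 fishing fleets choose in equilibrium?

5.105

A representative fishing fleet's profit is π_i = x_i(132.1 − 5X) − 30x_i, with X = x_i + Σ_{j≠i} x_j.
First-order condition: 102.1 − 10x_i − 5Σ_{j≠i} x_j = 0.
Imposing symmetry (x_j = x for all j) turns Σ_{j≠i} x_j into 2x, so 102.1 = 20x and x = 5.105.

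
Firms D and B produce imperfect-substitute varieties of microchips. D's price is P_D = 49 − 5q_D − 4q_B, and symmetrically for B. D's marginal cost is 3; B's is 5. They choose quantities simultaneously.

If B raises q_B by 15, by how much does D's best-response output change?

-6

Firm D's profit: π = q_D(49 − 5q_D − 4q_B) − 3q_D.
∂π/∂q_D = 46 − 10q_D − 4q_B = 0 ⇒ q_D = 4.6 − 0.4q_B.
The reaction-function slope is −0.4, so a 15-unit rise in q_B moves q_D by −0.4 × 15 = −6. D's best response falls — the actions are strategic substitutes.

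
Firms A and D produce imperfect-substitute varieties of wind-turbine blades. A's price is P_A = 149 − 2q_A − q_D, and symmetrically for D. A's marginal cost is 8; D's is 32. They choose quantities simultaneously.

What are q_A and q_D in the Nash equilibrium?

29.8, 21.8

Firm A's profit: π = q_A(149 − 2q_A − q_D) − 8q_A.
∂π/∂q_A = 141 − 4q_A − q_D = 0 ⇒ q_A = 35.25 − 0.25q_D.
Similarly q_D = 29.25 − 0.25q_A.
Plugging q_D into A's best response: q_A = 35.25 − 0.25(29.25 − 0.25q_A) ⇒ 0.9375q_A = 27.9375, so q_A = 29.8.
Then q_D = 29.25 − 0.25·29.8 = 21.8.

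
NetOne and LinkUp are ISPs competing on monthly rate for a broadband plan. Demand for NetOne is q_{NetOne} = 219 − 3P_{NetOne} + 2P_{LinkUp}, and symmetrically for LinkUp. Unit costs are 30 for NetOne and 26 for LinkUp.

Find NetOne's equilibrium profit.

6486.75

NetOne's profit: π = (P_{NetOne} − 30)(219 − 3P_{NetOne} + 2P_{LinkUp}).
∂π/∂P_{NetOne} = 309 − 6P_{NetOne} + 2P_{LinkUp} = 0 ⇒ P_{NetOne} = 51.5 + (1/3)P_{LinkUp}.
Similarly P_{LinkUp} = 49.5 + (1/3)P_{NetOne}.
Substituting the second reaction function into the first: P_{NetOne} = 51.5 + (1/3)(49.5 + (1/3)P_{NetOne}), which gives (8/9)P_{NetOne} = 68 ⇒ P_{NetOne} = 76.5.
Then P_{LinkUp} = 49.5 + (1/3)·76.5 = 75.
q_{NetOne} = 219 − 3·76.5 + 2·75 = 139.5.
Profit = (76.5 − 30)·139.5 = 6486.75.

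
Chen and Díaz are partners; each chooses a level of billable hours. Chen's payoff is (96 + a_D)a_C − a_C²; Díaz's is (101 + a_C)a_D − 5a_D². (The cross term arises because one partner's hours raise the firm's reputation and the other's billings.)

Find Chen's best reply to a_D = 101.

98.5

Expanding Chen's payoff: 96a_C + a_Da_C − a_C².
∂π/∂a_C = 96 + a_D − 2a_C = 0, so a_C = 48 + 0.5a_D.
At a_D = 101: a_C = 48 + 0.5·101 = 98.5.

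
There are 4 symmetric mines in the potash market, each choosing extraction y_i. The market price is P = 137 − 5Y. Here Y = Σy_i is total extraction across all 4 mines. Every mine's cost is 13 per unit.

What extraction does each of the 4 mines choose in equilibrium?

4.96

A representative mine's profit is π_i = y_i(137 − 5Y) − 13y_i, with Y = y_i + Σ_{j≠i} y_j.
First-order condition: 124 − 10y_i − 5Σ_{j≠i} y_j = 0.
In a symmetric equilibrium every mine chooses the same y, so Σ_{j≠i} y_j = 3y. The condition becomes 124 − 25y = 0, giving y = 124/25 = 4.96.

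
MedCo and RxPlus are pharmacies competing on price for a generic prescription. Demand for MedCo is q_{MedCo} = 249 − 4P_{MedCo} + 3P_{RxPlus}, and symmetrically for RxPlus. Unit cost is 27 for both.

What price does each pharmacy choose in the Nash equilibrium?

71.4

MedCo's profit: π = (P_{MedCo} − 27)(249 − 4P_{MedCo} + 3P_{RxPlus}).
∂π/∂P_{MedCo} = 357 − 8P_{MedCo} + 3P_{RxPlus} = 0 ⇒ P_{MedCo} = 44.625 + 0.375P_{RxPlus}.
The game is symmetric, so in equilibrium P_{RxPlus} = P_{MedCo}: the reaction function gives 0.625P_{MedCo} = 44.625, hence P_{MedCo} = 71.4.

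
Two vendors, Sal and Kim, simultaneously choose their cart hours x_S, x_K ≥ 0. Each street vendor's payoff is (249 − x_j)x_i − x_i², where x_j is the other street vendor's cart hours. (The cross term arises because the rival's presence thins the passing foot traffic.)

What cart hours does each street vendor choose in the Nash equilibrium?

Sal's payoff is (249 − x_K)x_S − x_S².
∂π/∂x_S = 249 − x_K − 2x_S = 0, so x_S = 124.5 − 0.5x_K.
The game is symmetric, so in equilibrium x_K = x_S: the reaction function gives 1.5x_S = 124.5, hence x_S = 83.

83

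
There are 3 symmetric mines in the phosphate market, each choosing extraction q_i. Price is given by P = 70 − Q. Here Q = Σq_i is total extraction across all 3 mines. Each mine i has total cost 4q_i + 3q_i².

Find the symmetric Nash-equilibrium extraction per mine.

6.6

A representative mine's profit is π_i = q_i(70 − Q) − 4q_i − 3q_i², with Q = q_i + Σ_{j≠i} q_j.
First-order condition: 66 − 8q_i − Σ_{j≠i} q_j = 0.
In a symmetric equilibrium every mine chooses the same q, so Σ_{j≠i} q_j = 2q. The condition becomes 66 − 10q = 0, giving q = 66/10 = 6.6.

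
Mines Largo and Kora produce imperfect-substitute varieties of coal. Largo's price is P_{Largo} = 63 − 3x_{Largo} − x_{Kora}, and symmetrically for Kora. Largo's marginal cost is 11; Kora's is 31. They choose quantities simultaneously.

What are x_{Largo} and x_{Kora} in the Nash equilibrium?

8, 4

Mine Largo's profit: π = x_{Largo}(63 − 3x_{Largo} − x_{Kora}) − 11x_{Largo}.
∂π/∂x_{Largo} = 52 − 6x_{Largo} − x_{Kora} = 0 ⇒ x_{Largo} = 26/3 − (1/6)x_{Kora}.
Similarly x_{Kora} = 16/3 − (1/6)x_{Largo}.
Substituting the second reaction function into the first: x_{Largo} = 26/3 − (1/6)(16/3 − (1/6)x_{Largo}), which gives (35/36)x_{Largo} = 70/9 ⇒ x_{Largo} = 8.
Then x_{Kora} = 16/3 − (1/6)·8 = 4.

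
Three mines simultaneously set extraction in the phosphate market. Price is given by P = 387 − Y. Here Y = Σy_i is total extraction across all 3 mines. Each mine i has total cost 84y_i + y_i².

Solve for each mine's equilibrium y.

50.5

A representative mine's profit is π_i = y_i(387 − Y) − 84y_i − y_i², with Y = y_i + Σ_{j≠i} y_j.
First-order condition: 303 − 4y_i − Σ_{j≠i} y_j = 0.
Imposing symmetry (y_j = y for all j) turns Σ_{j≠i} y_j into 2y, so 303 = 6y and y = 50.5.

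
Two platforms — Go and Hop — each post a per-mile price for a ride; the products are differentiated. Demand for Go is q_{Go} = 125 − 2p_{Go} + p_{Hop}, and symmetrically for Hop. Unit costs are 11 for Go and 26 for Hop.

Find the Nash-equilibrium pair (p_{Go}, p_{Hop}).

51, 57

Go's profit: π = (p_{Go} − 11)(125 − 2p_{Go} + p_{Hop}).
∂π/∂p_{Go} = 147 − 4p_{Go} + p_{Hop} = 0 ⇒ p_{Go} = 36.75 + 0.25p_{Hop}.
Similarly p_{Hop} = 44.25 + 0.25p_{Go}.
Substituting the second reaction function into the first: p_{Go} = 36.75 + 0.25(44.25 + 0.25p_{Go}), which gives 0.9375p_{Go} = 47.8125 ⇒ p_{Go} = 51.
Then p_{Hop} = 44.25 + 0.25·51 = 57.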